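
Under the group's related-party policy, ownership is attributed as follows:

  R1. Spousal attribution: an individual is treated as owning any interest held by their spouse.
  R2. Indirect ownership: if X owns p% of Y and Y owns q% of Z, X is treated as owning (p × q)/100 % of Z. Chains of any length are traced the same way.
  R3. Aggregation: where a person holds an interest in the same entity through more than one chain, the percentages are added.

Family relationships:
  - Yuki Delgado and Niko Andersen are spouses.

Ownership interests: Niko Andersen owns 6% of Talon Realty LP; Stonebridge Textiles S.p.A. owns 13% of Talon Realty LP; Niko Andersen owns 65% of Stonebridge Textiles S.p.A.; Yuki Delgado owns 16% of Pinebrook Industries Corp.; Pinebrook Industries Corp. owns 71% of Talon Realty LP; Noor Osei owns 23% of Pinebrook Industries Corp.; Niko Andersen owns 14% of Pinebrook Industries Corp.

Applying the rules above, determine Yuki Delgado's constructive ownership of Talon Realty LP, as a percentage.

By spousal attribution (R1), Yuki Delgado is treated as also owning Niko Andersen's interest in Pinebrook Industries Corp, giving 16% + 14% = 30%.
By spousal attribution (R1), Yuki Delgado is treated as owning Niko Andersen's 65% interest in Stonebridge Textiles S.p.A.
By spousal attribution (R1), Yuki Delgado is treated as owning Niko Andersen's 6% interest in Talon Realty LP.
Chain via Pinebrook Industries Corp. (R2): 30% × 71% = 21.3% of Talon Realty LP.
Chain via Stonebridge Textiles S.p.A. (R2): 65% × 13% = 8.45% of Talon Realty LP.
Direct interest in Talon Realty LP: 6%.
Aggregating (R3): 21.3% + 8.45% + 6% = 35.75%.

35.75%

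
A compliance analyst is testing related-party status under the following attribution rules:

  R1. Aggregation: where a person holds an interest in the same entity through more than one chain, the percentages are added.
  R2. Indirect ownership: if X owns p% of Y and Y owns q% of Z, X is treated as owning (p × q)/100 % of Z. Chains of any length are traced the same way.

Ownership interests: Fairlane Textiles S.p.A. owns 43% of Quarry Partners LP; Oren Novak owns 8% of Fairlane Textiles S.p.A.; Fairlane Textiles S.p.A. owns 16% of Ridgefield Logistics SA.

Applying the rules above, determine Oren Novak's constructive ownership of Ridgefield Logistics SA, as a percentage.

1.28%

Chain via Fairlane Textiles S.p.A. (R2): 8% × 16% = 1.28% of Ridgefield Logistics SA.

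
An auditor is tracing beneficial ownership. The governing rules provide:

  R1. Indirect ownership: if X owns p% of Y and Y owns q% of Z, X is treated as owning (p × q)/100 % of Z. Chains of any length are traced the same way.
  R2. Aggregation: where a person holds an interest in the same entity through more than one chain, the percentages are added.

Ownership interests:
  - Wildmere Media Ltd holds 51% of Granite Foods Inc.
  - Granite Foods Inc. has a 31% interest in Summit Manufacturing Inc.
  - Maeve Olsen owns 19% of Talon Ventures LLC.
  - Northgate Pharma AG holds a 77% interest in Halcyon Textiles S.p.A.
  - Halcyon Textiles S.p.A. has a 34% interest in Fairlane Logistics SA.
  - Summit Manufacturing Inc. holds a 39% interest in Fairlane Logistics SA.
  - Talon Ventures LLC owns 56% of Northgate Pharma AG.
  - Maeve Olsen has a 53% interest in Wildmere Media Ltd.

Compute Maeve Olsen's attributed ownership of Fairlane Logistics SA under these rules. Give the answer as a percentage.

Chain via Talon Ventures LLC → Northgate Pharma AG → Halcyon Textiles S.p.A. (R1): 19% × 56% × 77% × 34% = 2.785552% of Fairlane Logistics SA.
Chain via Wildmere Media Ltd → Granite Foods Inc. → Summit Manufacturing Inc. (R1): 53% × 51% × 31% × 39% = 3.267927% of Fairlane Logistics SA.
Aggregating (R2): 2.785552% + 3.267927% = 6.053479%.

6.053479%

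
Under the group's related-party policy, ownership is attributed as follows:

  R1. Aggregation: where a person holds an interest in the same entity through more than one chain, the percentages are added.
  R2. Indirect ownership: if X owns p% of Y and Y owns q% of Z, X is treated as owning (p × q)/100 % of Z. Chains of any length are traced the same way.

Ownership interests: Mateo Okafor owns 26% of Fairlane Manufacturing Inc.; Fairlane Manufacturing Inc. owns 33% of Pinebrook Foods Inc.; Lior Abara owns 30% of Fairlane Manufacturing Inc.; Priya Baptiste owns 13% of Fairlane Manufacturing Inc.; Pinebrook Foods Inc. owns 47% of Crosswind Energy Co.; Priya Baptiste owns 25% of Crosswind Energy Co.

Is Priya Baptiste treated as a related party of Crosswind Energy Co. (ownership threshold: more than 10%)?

Yes

Chain via Fairlane Manufacturing Inc. → Pinebrook Foods Inc. (R2): 13% × 33% × 47% = 2.0163% of Crosswind Energy Co.
Direct interest in Crosswind Energy Co: 25%.
Aggregating (R1): 2.0163% + 25% = 27.0163%.
27.0163% exceeds the 10% threshold, so Priya is a related party to Crosswind Energy Co.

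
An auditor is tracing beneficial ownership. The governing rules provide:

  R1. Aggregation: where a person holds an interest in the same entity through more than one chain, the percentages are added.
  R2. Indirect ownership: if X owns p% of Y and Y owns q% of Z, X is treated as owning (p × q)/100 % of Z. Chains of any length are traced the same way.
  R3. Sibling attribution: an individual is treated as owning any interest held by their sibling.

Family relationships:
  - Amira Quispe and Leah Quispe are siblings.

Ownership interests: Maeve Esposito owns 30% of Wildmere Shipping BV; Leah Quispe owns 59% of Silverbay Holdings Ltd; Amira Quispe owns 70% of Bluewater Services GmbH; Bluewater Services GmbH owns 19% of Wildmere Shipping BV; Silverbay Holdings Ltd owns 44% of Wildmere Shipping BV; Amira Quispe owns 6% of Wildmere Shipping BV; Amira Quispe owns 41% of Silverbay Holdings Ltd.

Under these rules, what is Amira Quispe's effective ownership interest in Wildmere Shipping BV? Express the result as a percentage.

63.3%

By sibling attribution (R3), Amira Quispe is treated as also owning Leah Quispe's interest in Silverbay Holdings Ltd, giving 41% + 59% = 100%.
Chain via Bluewater Services GmbH (R2): 70% × 19% = 13.3% of Wildmere Shipping BV.
Chain via Silverbay Holdings Ltd (R2): 100% × 44% = 44% of Wildmere Shipping BV.
Direct interest in Wildmere Shipping BV: 6%.
Aggregating (R1): 13.3% + 44% + 6% = 63.3%.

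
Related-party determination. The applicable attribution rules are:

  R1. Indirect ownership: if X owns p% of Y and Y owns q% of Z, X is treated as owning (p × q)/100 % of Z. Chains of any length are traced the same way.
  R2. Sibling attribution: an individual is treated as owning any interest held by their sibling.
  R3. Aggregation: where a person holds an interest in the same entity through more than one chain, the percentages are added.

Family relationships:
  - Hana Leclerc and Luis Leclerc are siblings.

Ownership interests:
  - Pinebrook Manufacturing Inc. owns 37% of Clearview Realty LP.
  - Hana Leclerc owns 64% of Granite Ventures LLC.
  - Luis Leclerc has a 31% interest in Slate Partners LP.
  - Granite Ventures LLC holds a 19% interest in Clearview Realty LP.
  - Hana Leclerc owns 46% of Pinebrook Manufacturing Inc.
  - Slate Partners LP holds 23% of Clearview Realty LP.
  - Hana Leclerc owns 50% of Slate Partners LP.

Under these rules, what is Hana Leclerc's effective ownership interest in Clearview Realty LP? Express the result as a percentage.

By sibling attribution (R2), Hana Leclerc is treated as also owning Luis Leclerc's interest in Slate Partners LP, giving 50% + 31% = 81%.
Chain via Granite Ventures LLC (R1): 64% × 19% = 12.16% of Clearview Realty LP.
Chain via Pinebrook Manufacturing Inc. (R1): 46% × 37% = 17.02% of Clearview Realty LP.
Chain via Slate Partners LP (R1): 81% × 23% = 18.63% of Clearview Realty LP.
Aggregating (R3): 12.16% + 17.02% + 18.63% = 47.81%.

47.81%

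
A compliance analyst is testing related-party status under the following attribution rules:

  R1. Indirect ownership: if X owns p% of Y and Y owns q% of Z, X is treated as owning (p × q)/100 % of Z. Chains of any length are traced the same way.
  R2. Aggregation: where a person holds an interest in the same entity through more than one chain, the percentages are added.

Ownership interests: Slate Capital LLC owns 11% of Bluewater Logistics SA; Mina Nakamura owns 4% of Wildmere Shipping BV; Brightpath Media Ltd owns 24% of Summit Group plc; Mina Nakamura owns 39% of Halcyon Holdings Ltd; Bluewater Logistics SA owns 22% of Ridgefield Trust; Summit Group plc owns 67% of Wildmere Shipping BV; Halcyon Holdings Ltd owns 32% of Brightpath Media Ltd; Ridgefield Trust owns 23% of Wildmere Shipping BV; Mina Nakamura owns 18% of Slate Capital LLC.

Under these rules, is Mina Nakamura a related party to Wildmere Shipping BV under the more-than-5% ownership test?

Chain via Halcyon Holdings Ltd → Brightpath Media Ltd → Summit Group plc (R1): 39% × 32% × 24% × 67% = 2.006784% of Wildmere Shipping BV.
Chain via Slate Capital LLC → Bluewater Logistics SA → Ridgefield Trust (R1): 18% × 11% × 22% × 23% = 0.100188% of Wildmere Shipping BV.
Direct interest in Wildmere Shipping BV: 4%.
Aggregating (R2): 2.006784% + 0.100188% + 4% = 6.106972%.
6.106972% exceeds the 5% threshold, so Mina is a related party to Wildmere Shipping BV.

Yes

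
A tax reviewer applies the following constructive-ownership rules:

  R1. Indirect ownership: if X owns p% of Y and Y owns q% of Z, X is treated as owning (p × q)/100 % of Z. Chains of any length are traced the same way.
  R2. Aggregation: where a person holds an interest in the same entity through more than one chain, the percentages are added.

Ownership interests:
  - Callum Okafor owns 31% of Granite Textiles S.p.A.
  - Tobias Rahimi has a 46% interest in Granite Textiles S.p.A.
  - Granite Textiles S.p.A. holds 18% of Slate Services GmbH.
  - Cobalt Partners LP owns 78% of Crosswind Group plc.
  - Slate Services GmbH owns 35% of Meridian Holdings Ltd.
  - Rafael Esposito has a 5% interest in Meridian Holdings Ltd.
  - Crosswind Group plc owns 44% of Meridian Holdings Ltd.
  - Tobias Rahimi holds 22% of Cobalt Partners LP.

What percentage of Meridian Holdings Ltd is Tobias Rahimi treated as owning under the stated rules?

10.4484%

Chain via Cobalt Partners LP → Crosswind Group plc (R1): 22% × 78% × 44% = 7.5504% of Meridian Holdings Ltd.
Chain via Granite Textiles S.p.A. → Slate Services GmbH (R1): 46% × 18% × 35% = 2.898% of Meridian Holdings Ltd.
Aggregating (R2): 7.5504% + 2.898% = 10.4484%.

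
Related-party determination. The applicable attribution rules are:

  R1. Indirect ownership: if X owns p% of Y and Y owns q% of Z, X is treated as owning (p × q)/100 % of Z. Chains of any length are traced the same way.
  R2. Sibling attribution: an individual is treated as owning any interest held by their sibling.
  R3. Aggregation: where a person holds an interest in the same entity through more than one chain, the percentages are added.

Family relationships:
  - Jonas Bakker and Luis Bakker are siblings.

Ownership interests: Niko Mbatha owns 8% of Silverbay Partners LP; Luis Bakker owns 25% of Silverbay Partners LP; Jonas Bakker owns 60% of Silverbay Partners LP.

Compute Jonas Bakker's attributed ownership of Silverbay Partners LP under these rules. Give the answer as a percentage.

85%

By sibling attribution (R2), Jonas Bakker is treated as also owning Luis Bakker's interest in Silverbay Partners LP, giving 60% + 25% = 85%.
Direct interest in Silverbay Partners LP: 85%.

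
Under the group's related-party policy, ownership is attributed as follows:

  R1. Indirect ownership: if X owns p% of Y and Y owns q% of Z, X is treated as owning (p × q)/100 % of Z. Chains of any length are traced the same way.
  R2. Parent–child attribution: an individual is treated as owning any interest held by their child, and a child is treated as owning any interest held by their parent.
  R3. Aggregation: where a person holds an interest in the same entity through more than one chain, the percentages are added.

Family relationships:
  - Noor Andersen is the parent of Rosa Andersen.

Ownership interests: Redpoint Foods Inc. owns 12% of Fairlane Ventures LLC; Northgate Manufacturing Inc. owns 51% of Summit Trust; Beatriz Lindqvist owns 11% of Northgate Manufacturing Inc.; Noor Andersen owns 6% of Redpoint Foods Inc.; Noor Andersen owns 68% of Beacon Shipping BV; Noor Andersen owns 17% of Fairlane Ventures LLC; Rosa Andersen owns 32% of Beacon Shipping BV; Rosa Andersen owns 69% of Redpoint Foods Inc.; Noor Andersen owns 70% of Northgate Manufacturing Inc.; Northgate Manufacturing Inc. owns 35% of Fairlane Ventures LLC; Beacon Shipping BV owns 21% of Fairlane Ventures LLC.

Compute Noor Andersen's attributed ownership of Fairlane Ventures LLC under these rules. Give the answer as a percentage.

71.5%

By parent–child attribution (R2), Noor Andersen is treated as also owning Rosa Andersen's interest in Beacon Shipping BV, giving 68% + 32% = 100%.
By parent–child attribution (R2), Noor Andersen is treated as also owning Rosa Andersen's interest in Redpoint Foods Inc, giving 6% + 69% = 75%.
Chain via Beacon Shipping BV (R1): 100% × 21% = 21% of Fairlane Ventures LLC.
Chain via Northgate Manufacturing Inc. (R1): 70% × 35% = 24.5% of Fairlane Ventures LLC.
Chain via Redpoint Foods Inc. (R1): 75% × 12% = 9% of Fairlane Ventures LLC.
Direct interest in Fairlane Ventures LLC: 17%.
Aggregating (R3): 21% + 24.5% + 9% + 17% = 71.5%.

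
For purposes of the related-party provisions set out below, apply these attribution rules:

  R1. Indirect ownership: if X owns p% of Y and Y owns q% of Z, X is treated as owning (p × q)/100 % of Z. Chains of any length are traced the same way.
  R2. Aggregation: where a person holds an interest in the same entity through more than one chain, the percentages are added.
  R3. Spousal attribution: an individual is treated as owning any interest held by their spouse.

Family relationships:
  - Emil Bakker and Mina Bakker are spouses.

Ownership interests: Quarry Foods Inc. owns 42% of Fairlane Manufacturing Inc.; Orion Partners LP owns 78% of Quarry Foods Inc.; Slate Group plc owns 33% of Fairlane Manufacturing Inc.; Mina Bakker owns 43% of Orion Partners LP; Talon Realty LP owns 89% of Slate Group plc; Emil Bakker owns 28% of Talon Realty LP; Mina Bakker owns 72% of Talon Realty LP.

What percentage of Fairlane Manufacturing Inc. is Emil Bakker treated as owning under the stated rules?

43.4568%

By spousal attribution (R3), Emil Bakker is treated as also owning Mina Bakker's interest in Talon Realty LP, giving 28% + 72% = 100%.
By spousal attribution (R3), Emil Bakker is treated as owning Mina Bakker's 43% interest in Orion Partners LP.
Chain via Talon Realty LP → Slate Group plc (R1): 100% × 89% × 33% = 29.37% of Fairlane Manufacturing Inc.
Chain via Orion Partners LP → Quarry Foods Inc. (R1): 43% × 78% × 42% = 14.0868% of Fairlane Manufacturing Inc.
Aggregating (R2): 29.37% + 14.0868% = 43.4568%.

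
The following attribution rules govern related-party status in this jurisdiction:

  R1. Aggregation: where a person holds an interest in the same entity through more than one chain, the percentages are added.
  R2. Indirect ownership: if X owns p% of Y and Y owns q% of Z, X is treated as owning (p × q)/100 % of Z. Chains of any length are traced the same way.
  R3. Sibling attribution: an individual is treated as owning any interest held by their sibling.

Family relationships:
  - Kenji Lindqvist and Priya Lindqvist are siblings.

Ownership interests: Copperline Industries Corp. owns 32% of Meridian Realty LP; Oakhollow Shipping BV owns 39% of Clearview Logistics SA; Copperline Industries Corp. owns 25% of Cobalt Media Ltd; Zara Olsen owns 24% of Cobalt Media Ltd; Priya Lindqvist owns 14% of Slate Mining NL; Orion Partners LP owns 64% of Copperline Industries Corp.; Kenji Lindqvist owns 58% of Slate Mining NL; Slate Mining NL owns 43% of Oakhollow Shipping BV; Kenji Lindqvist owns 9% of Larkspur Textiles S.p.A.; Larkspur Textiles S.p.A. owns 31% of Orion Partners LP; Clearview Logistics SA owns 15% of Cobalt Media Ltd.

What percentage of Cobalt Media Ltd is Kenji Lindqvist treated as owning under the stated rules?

By sibling attribution (R3), Kenji Lindqvist is treated as also owning Priya Lindqvist's interest in Slate Mining NL, giving 58% + 14% = 72%.
Chain via Larkspur Textiles S.p.A. → Orion Partners LP → Copperline Industries Corp. (R2): 9% × 31% × 64% × 25% = 0.4464% of Cobalt Media Ltd.
Chain via Slate Mining NL → Oakhollow Shipping BV → Clearview Logistics SA (R2): 72% × 43% × 39% × 15% = 1.81116% of Cobalt Media Ltd.
Aggregating (R1): 0.4464% + 1.81116% = 2.25756%.

2.25756%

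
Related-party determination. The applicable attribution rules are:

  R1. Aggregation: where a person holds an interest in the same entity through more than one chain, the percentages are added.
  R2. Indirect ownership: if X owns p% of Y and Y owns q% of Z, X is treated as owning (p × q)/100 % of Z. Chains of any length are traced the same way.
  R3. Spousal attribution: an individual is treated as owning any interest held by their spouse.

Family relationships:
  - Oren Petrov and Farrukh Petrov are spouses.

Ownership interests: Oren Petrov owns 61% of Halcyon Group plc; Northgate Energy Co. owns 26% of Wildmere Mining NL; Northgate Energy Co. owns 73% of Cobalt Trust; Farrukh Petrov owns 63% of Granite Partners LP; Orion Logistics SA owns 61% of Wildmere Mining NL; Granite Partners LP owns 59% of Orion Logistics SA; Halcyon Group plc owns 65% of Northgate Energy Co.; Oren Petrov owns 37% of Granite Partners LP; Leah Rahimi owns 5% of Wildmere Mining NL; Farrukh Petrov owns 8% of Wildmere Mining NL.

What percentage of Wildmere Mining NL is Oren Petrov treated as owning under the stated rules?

54.299%

By spousal attribution (R3), Oren Petrov is treated as also owning Farrukh Petrov's interest in Granite Partners LP, giving 37% + 63% = 100%.
By spousal attribution (R3), Oren Petrov is treated as owning Farrukh Petrov's 8% interest in Wildmere Mining NL.
Chain via Halcyon Group plc → Northgate Energy Co. (R2): 61% × 65% × 26% = 10.309% of Wildmere Mining NL.
Chain via Granite Partners LP → Orion Logistics SA (R2): 100% × 59% × 61% = 35.99% of Wildmere Mining NL.
Direct interest in Wildmere Mining NL: 8%.
Aggregating (R1): 10.309% + 35.99% + 8% = 54.299%.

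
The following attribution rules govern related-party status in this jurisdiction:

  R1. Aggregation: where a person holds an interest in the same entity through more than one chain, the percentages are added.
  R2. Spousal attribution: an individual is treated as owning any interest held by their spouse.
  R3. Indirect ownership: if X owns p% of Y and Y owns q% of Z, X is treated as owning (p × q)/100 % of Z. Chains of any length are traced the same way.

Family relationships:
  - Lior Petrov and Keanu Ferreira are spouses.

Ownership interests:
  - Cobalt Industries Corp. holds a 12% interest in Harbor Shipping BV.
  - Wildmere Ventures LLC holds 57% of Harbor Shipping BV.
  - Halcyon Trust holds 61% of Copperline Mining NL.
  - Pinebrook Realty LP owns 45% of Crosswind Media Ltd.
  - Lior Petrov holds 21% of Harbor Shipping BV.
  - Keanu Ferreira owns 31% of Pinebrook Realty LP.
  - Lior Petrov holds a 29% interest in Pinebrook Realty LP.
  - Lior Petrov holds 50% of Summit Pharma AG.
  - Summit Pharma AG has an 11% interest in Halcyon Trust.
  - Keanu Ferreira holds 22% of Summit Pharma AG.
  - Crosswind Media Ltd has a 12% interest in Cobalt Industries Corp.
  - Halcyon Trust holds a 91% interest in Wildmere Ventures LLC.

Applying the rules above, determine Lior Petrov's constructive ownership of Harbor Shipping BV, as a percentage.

By spousal attribution (R2), Lior Petrov is treated as also owning Keanu Ferreira's interest in Summit Pharma AG, giving 50% + 22% = 72%.
By spousal attribution (R2), Lior Petrov is treated as also owning Keanu Ferreira's interest in Pinebrook Realty LP, giving 29% + 31% = 60%.
Chain via Summit Pharma AG → Halcyon Trust → Wildmere Ventures LLC (R3): 72% × 11% × 91% × 57% = 4.108104% of Harbor Shipping BV.
Chain via Pinebrook Realty LP → Crosswind Media Ltd → Cobalt Industries Corp. (R3): 60% × 45% × 12% × 12% = 0.3888% of Harbor Shipping BV.
Direct interest in Harbor Shipping BV: 21%.
Aggregating (R1): 4.108104% + 0.3888% + 21% = 25.496904%.

25.496904%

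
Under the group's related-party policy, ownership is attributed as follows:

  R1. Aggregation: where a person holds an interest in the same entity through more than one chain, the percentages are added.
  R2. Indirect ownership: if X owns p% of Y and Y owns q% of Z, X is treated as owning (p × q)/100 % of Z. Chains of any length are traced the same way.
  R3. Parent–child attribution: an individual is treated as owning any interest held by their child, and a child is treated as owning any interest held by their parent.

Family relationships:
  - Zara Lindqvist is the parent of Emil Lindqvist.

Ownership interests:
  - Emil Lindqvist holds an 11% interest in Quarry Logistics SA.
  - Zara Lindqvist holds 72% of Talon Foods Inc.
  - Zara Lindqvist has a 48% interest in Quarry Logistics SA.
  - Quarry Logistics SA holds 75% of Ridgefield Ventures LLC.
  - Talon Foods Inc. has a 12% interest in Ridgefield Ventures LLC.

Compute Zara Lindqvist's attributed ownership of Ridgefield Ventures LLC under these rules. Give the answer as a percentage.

52.89%

By parent–child attribution (R3), Zara Lindqvist is treated as also owning Emil Lindqvist's interest in Quarry Logistics SA, giving 48% + 11% = 59%.
Chain via Quarry Logistics SA (R2): 59% × 75% = 44.25% of Ridgefield Ventures LLC.
Chain via Talon Foods Inc. (R2): 72% × 12% = 8.64% of Ridgefield Ventures LLC.
Aggregating (R1): 44.25% + 8.64% = 52.89%.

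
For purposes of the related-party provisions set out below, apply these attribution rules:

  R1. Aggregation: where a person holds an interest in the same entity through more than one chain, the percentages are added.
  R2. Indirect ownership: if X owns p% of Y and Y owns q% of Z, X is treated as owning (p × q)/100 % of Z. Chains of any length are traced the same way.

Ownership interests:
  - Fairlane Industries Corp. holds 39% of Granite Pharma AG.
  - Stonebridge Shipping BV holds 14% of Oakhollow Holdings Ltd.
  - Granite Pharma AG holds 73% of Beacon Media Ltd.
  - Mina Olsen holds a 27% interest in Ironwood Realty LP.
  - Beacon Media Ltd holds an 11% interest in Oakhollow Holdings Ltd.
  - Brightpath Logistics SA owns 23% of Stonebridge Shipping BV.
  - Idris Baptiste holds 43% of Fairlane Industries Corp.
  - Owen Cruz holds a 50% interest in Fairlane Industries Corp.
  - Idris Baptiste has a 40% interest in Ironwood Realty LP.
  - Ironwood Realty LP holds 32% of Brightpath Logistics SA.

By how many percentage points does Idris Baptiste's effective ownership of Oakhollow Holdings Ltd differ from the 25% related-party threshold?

23.241209

Chain via Fairlane Industries Corp. → Granite Pharma AG → Beacon Media Ltd (R2): 43% × 39% × 73% × 11% = 1.346631% of Oakhollow Holdings Ltd.
Chain via Ironwood Realty LP → Brightpath Logistics SA → Stonebridge Shipping BV (R2): 40% × 32% × 23% × 14% = 0.41216% of Oakhollow Holdings Ltd.
Aggregating (R1): 1.346631% + 0.41216% = 1.758791%.
1.758791% falls short of the 25% threshold by 23.241209 percentage points.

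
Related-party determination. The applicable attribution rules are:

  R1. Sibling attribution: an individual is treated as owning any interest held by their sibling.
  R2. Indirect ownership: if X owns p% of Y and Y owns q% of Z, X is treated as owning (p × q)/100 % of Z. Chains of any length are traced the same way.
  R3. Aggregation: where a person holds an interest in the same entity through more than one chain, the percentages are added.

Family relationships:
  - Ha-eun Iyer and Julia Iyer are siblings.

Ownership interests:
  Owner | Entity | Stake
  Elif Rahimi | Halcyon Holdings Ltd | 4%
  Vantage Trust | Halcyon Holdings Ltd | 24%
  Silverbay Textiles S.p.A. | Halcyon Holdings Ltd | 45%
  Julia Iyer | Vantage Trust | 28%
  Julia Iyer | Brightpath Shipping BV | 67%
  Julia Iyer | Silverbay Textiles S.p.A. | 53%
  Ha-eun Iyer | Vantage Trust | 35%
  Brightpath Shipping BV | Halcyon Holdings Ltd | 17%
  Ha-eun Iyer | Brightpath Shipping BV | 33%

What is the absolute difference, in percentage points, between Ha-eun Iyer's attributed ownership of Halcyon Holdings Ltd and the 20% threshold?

35.97

By sibling attribution (R1), Ha-eun Iyer is treated as also owning Julia Iyer's interest in Brightpath Shipping BV, giving 33% + 67% = 100%.
By sibling attribution (R1), Ha-eun Iyer is treated as also owning Julia Iyer's interest in Vantage Trust, giving 35% + 28% = 63%.
By sibling attribution (R1), Ha-eun Iyer is treated as owning Julia Iyer's 53% interest in Silverbay Textiles S.p.A.
Chain via Brightpath Shipping BV (R2): 100% × 17% = 17% of Halcyon Holdings Ltd.
Chain via Vantage Trust (R2): 63% × 24% = 15.12% of Halcyon Holdings Ltd.
Chain via Silverbay Textiles S.p.A. (R2): 53% × 45% = 23.85% of Halcyon Holdings Ltd.
Aggregating (R3): 17% + 15.12% + 23.85% = 55.97%.
55.97% exceeds the 20% threshold by 35.97 percentage points.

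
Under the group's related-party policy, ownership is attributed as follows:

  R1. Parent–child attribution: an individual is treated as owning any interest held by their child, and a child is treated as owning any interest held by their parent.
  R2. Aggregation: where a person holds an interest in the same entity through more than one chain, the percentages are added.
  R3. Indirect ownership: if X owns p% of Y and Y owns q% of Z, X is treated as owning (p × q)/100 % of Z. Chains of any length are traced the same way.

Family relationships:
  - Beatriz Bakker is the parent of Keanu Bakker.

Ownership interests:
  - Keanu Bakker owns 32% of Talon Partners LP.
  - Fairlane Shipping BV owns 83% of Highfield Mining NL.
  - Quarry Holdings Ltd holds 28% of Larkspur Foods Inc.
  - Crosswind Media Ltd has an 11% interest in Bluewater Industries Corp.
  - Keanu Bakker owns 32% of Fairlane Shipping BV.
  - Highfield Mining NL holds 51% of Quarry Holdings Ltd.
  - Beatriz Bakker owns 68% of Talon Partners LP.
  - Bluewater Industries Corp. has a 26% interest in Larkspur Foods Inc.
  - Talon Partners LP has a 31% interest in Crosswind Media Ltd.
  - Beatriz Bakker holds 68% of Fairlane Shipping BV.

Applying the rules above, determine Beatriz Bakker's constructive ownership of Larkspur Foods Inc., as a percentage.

By parent–child attribution (R1), Beatriz Bakker is treated as also owning Keanu Bakker's interest in Fairlane Shipping BV, giving 68% + 32% = 100%.
By parent–child attribution (R1), Beatriz Bakker is treated as also owning Keanu Bakker's interest in Talon Partners LP, giving 68% + 32% = 100%.
Chain via Fairlane Shipping BV → Highfield Mining NL → Quarry Holdings Ltd (R3): 100% × 83% × 51% × 28% = 11.8524% of Larkspur Foods Inc.
Chain via Talon Partners LP → Crosswind Media Ltd → Bluewater Industries Corp. (R3): 100% × 31% × 11% × 26% = 0.8866% of Larkspur Foods Inc.
Aggregating (R2): 11.8524% + 0.8866% = 12.739%.

12.739%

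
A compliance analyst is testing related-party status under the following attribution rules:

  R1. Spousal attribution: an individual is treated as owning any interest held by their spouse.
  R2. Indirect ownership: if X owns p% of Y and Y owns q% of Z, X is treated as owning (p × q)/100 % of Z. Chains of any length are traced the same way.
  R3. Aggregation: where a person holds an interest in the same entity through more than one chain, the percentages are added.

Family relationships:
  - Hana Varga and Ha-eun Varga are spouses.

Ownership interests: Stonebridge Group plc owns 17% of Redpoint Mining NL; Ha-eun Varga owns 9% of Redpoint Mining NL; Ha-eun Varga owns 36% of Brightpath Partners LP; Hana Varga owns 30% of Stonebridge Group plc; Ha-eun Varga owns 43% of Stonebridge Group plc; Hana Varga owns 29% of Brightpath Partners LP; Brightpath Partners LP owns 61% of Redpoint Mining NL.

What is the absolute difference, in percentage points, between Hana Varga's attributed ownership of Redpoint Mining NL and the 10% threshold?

By spousal attribution (R1), Hana Varga is treated as also owning Ha-eun Varga's interest in Stonebridge Group plc, giving 30% + 43% = 73%.
By spousal attribution (R1), Hana Varga is treated as also owning Ha-eun Varga's interest in Brightpath Partners LP, giving 29% + 36% = 65%.
By spousal attribution (R1), Hana Varga is treated as owning Ha-eun Varga's 9% interest in Redpoint Mining NL.
Chain via Stonebridge Group plc (R2): 73% × 17% = 12.41% of Redpoint Mining NL.
Chain via Brightpath Partners LP (R2): 65% × 61% = 39.65% of Redpoint Mining NL.
Direct interest in Redpoint Mining NL: 9%.
Aggregating (R3): 12.41% + 39.65% + 9% = 61.06%.
61.06% exceeds the 10% threshold by 51.06 percentage points.

51.06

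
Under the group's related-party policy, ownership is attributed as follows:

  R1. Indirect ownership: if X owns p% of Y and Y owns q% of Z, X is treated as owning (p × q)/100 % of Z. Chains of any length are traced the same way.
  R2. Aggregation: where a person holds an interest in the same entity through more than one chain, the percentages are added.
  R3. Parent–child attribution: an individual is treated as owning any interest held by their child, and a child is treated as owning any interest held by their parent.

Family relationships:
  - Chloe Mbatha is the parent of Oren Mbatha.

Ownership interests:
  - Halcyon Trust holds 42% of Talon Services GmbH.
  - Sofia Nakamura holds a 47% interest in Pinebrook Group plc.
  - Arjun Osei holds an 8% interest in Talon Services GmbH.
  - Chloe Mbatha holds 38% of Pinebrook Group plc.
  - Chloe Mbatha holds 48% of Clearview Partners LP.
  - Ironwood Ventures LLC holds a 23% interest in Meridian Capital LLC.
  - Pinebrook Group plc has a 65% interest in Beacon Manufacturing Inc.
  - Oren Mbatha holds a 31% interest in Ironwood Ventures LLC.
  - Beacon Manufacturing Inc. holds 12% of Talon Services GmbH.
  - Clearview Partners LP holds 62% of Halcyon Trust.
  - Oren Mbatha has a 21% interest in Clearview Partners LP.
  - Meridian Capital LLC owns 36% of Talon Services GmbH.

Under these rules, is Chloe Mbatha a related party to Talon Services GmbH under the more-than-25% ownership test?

No

By parent–child attribution (R3), Chloe Mbatha is treated as also owning Oren Mbatha's interest in Clearview Partners LP, giving 48% + 21% = 69%.
By parent–child attribution (R3), Chloe Mbatha is treated as owning Oren Mbatha's 31% interest in Ironwood Ventures LLC.
Chain via Clearview Partners LP → Halcyon Trust (R1): 69% × 62% × 42% = 17.9676% of Talon Services GmbH.
Chain via Pinebrook Group plc → Beacon Manufacturing Inc. (R1): 38% × 65% × 12% = 2.964% of Talon Services GmbH.
Chain via Ironwood Ventures LLC → Meridian Capital LLC (R1): 31% × 23% × 36% = 2.5668% of Talon Services GmbH.
Aggregating (R2): 17.9676% + 2.964% + 2.5668% = 23.4984%.
23.4984% does not exceed the 25% threshold, so Chloe is not a related party to Talon Services GmbH.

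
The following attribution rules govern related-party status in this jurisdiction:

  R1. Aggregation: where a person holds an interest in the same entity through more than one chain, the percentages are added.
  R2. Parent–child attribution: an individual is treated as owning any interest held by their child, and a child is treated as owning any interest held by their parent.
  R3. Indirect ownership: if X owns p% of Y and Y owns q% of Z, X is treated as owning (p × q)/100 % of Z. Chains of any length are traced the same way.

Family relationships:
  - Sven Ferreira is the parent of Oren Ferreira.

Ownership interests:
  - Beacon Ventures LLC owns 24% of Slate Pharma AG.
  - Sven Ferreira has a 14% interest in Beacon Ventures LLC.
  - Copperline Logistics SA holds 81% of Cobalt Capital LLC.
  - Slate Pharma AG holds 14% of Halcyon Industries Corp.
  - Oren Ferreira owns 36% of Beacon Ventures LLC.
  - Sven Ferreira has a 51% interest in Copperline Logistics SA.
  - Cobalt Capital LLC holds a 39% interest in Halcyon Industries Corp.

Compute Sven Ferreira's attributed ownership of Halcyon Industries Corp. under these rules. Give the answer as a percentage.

17.7909%

By parent–child attribution (R2), Sven Ferreira is treated as also owning Oren Ferreira's interest in Beacon Ventures LLC, giving 14% + 36% = 50%.
Chain via Beacon Ventures LLC → Slate Pharma AG (R3): 50% × 24% × 14% = 1.68% of Halcyon Industries Corp.
Chain via Copperline Logistics SA → Cobalt Capital LLC (R3): 51% × 81% × 39% = 16.1109% of Halcyon Industries Corp.
Aggregating (R1): 1.68% + 16.1109% = 17.7909%.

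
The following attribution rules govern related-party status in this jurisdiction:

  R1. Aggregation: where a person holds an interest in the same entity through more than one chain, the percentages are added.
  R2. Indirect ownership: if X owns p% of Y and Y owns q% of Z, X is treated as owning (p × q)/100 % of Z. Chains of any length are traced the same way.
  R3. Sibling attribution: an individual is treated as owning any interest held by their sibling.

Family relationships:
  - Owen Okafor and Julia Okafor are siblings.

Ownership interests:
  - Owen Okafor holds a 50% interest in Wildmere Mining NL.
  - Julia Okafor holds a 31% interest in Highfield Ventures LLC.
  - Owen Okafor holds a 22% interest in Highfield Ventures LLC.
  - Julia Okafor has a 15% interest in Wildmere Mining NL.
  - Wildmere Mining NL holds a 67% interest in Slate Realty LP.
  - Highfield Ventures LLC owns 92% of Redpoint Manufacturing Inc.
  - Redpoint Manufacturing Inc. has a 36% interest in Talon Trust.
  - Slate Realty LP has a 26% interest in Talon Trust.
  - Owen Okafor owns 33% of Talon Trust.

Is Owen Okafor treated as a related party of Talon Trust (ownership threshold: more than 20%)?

By sibling attribution (R3), Owen Okafor is treated as also owning Julia Okafor's interest in Wildmere Mining NL, giving 50% + 15% = 65%.
By sibling attribution (R3), Owen Okafor is treated as also owning Julia Okafor's interest in Highfield Ventures LLC, giving 22% + 31% = 53%.
Chain via Wildmere Mining NL → Slate Realty LP (R2): 65% × 67% × 26% = 11.323% of Talon Trust.
Chain via Highfield Ventures LLC → Redpoint Manufacturing Inc. (R2): 53% × 92% × 36% = 17.5536% of Talon Trust.
Direct interest in Talon Trust: 33%.
Aggregating (R1): 11.323% + 17.5536% + 33% = 61.8766%.
61.8766% exceeds the 20% threshold, so Owen is a related party to Talon Trust.

Yes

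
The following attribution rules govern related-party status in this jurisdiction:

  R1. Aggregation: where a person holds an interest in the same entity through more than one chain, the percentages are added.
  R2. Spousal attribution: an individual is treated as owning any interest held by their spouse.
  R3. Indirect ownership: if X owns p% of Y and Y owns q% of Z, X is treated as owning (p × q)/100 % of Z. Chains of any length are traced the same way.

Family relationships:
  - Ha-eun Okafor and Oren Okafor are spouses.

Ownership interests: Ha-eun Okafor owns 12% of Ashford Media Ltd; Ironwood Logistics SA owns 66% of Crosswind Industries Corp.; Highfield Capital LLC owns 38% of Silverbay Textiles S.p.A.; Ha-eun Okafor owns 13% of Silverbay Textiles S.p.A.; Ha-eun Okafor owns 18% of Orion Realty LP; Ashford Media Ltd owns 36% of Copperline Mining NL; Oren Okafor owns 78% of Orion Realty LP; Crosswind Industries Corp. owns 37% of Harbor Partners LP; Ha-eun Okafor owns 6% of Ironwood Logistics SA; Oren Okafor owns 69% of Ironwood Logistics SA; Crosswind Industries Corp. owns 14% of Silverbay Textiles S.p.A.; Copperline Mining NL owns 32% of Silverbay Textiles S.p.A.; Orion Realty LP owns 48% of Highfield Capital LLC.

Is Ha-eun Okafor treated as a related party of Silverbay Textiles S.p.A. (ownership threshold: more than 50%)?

By spousal attribution (R2), Ha-eun Okafor is treated as also owning Oren Okafor's interest in Ironwood Logistics SA, giving 6% + 69% = 75%.
By spousal attribution (R2), Ha-eun Okafor is treated as also owning Oren Okafor's interest in Orion Realty LP, giving 18% + 78% = 96%.
Chain via Ashford Media Ltd → Copperline Mining NL (R3): 12% × 36% × 32% = 1.3824% of Silverbay Textiles S.p.A.
Chain via Ironwood Logistics SA → Crosswind Industries Corp. (R3): 75% × 66% × 14% = 6.93% of Silverbay Textiles S.p.A.
Chain via Orion Realty LP → Highfield Capital LLC (R3): 96% × 48% × 38% = 17.5104% of Silverbay Textiles S.p.A.
Direct interest in Silverbay Textiles S.p.A: 13%.
Aggregating (R1): 1.3824% + 6.93% + 17.5104% + 13% = 38.8228%.
38.8228% does not exceed the 50% threshold, so Ha-eun is not a related party to Silverbay Textiles S.p.A.

No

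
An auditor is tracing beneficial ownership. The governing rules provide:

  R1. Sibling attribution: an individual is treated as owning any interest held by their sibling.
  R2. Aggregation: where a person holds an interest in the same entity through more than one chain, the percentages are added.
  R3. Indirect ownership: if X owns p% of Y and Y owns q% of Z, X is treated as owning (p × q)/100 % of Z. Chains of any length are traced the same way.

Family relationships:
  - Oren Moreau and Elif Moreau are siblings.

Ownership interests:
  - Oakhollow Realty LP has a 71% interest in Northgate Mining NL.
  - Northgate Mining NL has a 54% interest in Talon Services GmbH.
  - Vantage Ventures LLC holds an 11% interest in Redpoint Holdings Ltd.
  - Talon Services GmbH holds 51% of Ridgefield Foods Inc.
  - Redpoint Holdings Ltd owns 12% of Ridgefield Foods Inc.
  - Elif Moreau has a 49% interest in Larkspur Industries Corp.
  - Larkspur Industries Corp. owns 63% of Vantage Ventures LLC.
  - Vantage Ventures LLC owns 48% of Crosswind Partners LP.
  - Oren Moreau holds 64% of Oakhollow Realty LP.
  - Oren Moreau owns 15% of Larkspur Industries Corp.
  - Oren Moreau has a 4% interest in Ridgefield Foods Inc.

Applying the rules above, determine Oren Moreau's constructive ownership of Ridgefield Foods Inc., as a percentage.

By sibling attribution (R1), Oren Moreau is treated as also owning Elif Moreau's interest in Larkspur Industries Corp, giving 15% + 49% = 64%.
Chain via Larkspur Industries Corp. → Vantage Ventures LLC → Redpoint Holdings Ltd (R3): 64% × 63% × 11% × 12% = 0.532224% of Ridgefield Foods Inc.
Chain via Oakhollow Realty LP → Northgate Mining NL → Talon Services GmbH (R3): 64% × 71% × 54% × 51% = 12.514176% of Ridgefield Foods Inc.
Direct interest in Ridgefield Foods Inc: 4%.
Aggregating (R2): 0.532224% + 12.514176% + 4% = 17.0464%.

17.0464%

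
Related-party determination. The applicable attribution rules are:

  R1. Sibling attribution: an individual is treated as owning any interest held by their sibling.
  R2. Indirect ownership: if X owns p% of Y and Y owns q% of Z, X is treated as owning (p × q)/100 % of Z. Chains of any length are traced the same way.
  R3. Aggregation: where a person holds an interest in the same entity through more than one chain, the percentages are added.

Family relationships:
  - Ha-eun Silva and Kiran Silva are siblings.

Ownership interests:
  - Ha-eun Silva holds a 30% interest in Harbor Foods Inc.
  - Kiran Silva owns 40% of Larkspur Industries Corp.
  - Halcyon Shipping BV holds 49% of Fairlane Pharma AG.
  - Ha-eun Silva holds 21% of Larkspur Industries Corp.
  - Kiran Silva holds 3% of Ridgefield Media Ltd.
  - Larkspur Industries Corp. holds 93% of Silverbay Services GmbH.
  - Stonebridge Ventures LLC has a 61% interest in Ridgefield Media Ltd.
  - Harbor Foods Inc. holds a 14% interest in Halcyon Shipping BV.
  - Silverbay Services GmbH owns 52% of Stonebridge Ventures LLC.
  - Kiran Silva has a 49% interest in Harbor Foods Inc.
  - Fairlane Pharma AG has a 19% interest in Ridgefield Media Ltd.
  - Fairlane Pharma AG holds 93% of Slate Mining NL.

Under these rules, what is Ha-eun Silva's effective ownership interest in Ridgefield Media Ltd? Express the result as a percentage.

22.024442%

By sibling attribution (R1), Ha-eun Silva is treated as also owning Kiran Silva's interest in Harbor Foods Inc, giving 30% + 49% = 79%.
By sibling attribution (R1), Ha-eun Silva is treated as also owning Kiran Silva's interest in Larkspur Industries Corp, giving 21% + 40% = 61%.
By sibling attribution (R1), Ha-eun Silva is treated as owning Kiran Silva's 3% interest in Ridgefield Media Ltd.
Chain via Harbor Foods Inc. → Halcyon Shipping BV → Fairlane Pharma AG (R2): 79% × 14% × 49% × 19% = 1.029686% of Ridgefield Media Ltd.
Chain via Larkspur Industries Corp. → Silverbay Services GmbH → Stonebridge Ventures LLC (R2): 61% × 93% × 52% × 61% = 17.994756% of Ridgefield Media Ltd.
Direct interest in Ridgefield Media Ltd: 3%.
Aggregating (R3): 1.029686% + 17.994756% + 3% = 22.024442%.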